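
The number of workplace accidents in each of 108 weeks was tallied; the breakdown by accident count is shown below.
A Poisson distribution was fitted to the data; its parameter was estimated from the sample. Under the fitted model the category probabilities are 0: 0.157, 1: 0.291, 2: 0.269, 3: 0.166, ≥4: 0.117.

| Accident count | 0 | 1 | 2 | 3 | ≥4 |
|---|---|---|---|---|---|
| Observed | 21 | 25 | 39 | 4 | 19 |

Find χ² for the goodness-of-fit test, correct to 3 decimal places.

Expected counts E_i = n·p_i: 108×0.157 = 16.956, 108×0.291 = 31.428, 108×0.269 = 29.052, 108×0.166 = 17.928, 108×0.117 = 12.636.
χ² = (21−16.956)²/16.956 + (25−31.428)²/31.428 + (39−29.052)²/29.052 + (4−17.928)²/17.928 + (19−12.636)²/12.636
   = 0.9645 + 1.3147 + 3.4064 + 10.8205 + 3.2052
Sum = 19.711

19.711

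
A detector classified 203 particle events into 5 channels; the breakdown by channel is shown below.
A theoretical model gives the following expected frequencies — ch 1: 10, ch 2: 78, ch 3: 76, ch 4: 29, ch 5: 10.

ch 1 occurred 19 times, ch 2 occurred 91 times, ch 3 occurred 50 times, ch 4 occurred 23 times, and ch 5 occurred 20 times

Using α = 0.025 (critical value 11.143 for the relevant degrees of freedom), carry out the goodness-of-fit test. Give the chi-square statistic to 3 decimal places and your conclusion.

30.403; reject

cat         O        E   (O−E)²/E
ch 1       19       10     8.1000
ch 2       91       78     2.1667
ch 3       50       76     8.8947
ch 4       23       29     1.2414
ch 5       20       10    10.0000
Sum = 30.403
df = 4. Since 30.403 > 11.143, we reject H₀.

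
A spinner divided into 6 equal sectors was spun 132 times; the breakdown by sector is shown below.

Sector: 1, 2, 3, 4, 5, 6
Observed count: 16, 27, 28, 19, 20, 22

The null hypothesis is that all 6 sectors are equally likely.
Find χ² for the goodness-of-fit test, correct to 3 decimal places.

Under H₀ each category has probability 1/6, so each expected count is 132/6 = 22.
cat         O        E   (O−E)²/E
1          16       22     1.6364
2          27       22     1.1364
3          28       22     1.6364
4          19       22     0.4091
5          20       22     0.1818
6          22       22     0.0000
Sum = 5.000

5.000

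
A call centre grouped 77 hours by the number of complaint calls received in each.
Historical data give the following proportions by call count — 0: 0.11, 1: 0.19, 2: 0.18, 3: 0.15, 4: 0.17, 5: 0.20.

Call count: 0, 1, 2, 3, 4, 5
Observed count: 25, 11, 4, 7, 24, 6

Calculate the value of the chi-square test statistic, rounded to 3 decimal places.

Expected counts E_i = n·p_i: 77×0.11 = 8.47, 77×0.19 = 14.63, 77×0.18 = 13.86, 77×0.15 = 11.55, 77×0.17 = 13.09, 77×0.20 = 15.4.
cat         O        E   (O−E)²/E
0          25     8.47    32.2598
1          11    14.63     0.9007
2           4    13.86     7.0144
3           7    11.55     1.7924
4          24    13.09     9.0931
5           6     15.4     5.7377
Sum = 56.798

56.798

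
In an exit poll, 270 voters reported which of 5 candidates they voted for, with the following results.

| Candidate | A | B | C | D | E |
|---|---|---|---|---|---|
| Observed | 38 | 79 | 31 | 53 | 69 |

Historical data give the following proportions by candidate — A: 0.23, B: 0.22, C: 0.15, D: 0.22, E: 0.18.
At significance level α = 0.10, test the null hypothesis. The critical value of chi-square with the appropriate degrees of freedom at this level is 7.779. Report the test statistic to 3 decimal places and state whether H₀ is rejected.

Expected counts E_i = n·p_i: 270×0.23 = 62.1, 270×0.22 = 59.4, 270×0.15 = 40.5, 270×0.22 = 59.4, 270×0.18 = 48.6.
A: (38 − 62.1)²/62.1 = 580.81/62.1 = 9.3528
B: (79 − 59.4)²/59.4 = 384.16/59.4 = 6.4673
C: (31 − 40.5)²/40.5 = 90.25/40.5 = 2.2284
D: (53 − 59.4)²/59.4 = 40.96/59.4 = 0.6896
E: (69 − 48.6)²/48.6 = 416.16/48.6 = 8.5630
Sum = 27.301
df = 4. Since 27.301 > 7.779, we reject H₀.

27.301; reject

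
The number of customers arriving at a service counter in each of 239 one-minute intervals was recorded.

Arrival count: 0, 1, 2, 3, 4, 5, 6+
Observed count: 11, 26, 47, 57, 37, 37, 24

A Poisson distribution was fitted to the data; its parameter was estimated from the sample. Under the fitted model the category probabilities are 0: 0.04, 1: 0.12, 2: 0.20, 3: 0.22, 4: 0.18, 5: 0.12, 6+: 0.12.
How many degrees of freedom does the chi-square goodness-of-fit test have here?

5

There are k = 7 categories and 1 parameter estimated from the data, so df = 7 − 1 − 1 = 5.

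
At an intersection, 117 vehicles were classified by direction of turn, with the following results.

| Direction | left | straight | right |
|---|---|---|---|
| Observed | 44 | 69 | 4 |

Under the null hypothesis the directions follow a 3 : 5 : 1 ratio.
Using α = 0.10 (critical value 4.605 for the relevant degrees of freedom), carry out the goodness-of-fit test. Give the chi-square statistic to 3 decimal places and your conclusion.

Ratio total = 9. Expected counts: 117×3/9 = 39, 117×5/9 = 65, 117×1/9 = 13.
cat           O        E   (O−E)²/E
left         44       39     0.6410
straight     69       65     0.2462
right         4       13     6.2308
Sum = 7.118
df = 2. Since 7.118 > 4.605, we reject H₀.

7.118; reject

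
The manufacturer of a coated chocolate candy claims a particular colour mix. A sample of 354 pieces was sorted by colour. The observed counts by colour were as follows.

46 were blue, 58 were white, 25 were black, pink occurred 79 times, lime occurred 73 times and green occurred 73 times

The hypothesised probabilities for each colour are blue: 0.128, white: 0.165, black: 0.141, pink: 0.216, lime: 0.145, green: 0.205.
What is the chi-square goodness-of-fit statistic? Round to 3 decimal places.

21.684

Expected counts E_i = n·p_i: 354×0.128 = 45.312, 354×0.165 = 58.41, 354×0.141 = 49.914, 354×0.216 = 76.464, 354×0.145 = 51.33, 354×0.205 = 72.57.
χ² = (46−45.312)²/45.312 + (58−58.41)²/58.41 + (25−49.914)²/49.914 + (79−76.464)²/76.464 + (73−51.33)²/51.33 + (73−72.57)²/72.57
   = 0.0104 + 0.0029 + 12.4355 + 0.0841 + 9.1484 + 0.0025
Sum = 21.684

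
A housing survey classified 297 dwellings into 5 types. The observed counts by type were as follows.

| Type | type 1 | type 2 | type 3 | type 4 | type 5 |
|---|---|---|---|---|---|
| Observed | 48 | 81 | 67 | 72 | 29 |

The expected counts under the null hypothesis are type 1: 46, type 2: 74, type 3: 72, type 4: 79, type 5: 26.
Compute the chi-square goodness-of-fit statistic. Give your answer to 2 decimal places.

2.06

type 1: (48 − 46)²/46 = 4/46 = 0.087
type 2: (81 − 74)²/74 = 49/74 = 0.662
type 3: (67 − 72)²/72 = 25/72 = 0.347
type 4: (72 − 79)²/79 = 49/79 = 0.620
type 5: (29 − 26)²/26 = 9/26 = 0.346
Sum = 2.06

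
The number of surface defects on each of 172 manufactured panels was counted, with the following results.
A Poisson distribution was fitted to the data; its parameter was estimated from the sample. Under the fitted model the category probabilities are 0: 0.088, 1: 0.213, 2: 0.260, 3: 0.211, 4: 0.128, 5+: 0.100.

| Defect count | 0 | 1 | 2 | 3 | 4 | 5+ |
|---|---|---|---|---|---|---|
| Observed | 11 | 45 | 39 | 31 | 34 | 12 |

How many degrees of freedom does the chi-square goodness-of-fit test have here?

4

There are k = 6 categories and 1 parameter estimated from the data, so df = 6 − 1 − 1 = 4.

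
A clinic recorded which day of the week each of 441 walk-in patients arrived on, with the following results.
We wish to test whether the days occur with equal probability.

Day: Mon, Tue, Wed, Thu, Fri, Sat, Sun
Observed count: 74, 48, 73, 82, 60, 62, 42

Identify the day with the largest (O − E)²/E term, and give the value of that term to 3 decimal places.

Expected count for each of the 7 categories: 441/7 = 63.
χ² = (74−63)²/63 + (48−63)²/63 + (73−63)²/63 + (82−63)²/63 + (60−63)²/63 + (62−63)²/63 + (42−63)²/63
   = 1.9206 + 3.5714 + 1.5873 + 5.7302 + 0.1429 + 0.0159 + 7.0000
The largest term is for Sun: 7.000.

Sun, 7.000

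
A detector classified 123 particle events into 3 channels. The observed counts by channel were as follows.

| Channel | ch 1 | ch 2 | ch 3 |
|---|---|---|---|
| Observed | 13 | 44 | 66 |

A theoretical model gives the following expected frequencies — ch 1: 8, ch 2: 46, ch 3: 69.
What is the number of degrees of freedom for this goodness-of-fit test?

There are k = 3 categories and no parameters were estimated from the data, so df = 3 − 1 = 2.

2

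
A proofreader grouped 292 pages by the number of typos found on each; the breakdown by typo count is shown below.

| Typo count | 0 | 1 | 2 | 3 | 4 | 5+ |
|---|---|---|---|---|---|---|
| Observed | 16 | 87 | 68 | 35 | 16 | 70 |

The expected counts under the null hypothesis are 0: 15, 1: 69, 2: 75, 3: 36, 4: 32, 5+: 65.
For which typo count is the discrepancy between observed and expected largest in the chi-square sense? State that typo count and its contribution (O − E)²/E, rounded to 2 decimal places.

χ² = (16−15)²/15 + (87−69)²/69 + (68−75)²/75 + (35−36)²/36 + (16−32)²/32 + (70−65)²/65
   = 0.067 + 4.696 + 0.653 + 0.028 + 8.000 + 0.385
The largest term is for 4: 8.00.

4, 8.00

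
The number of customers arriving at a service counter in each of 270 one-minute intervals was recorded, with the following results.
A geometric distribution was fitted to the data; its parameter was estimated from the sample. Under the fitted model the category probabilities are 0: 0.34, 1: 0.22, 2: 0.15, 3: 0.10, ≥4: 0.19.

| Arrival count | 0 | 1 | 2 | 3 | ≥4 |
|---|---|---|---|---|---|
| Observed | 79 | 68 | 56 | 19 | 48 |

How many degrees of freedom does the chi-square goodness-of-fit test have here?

3

There are k = 5 categories and 1 parameter estimated from the data, so df = 5 − 1 − 1 = 3.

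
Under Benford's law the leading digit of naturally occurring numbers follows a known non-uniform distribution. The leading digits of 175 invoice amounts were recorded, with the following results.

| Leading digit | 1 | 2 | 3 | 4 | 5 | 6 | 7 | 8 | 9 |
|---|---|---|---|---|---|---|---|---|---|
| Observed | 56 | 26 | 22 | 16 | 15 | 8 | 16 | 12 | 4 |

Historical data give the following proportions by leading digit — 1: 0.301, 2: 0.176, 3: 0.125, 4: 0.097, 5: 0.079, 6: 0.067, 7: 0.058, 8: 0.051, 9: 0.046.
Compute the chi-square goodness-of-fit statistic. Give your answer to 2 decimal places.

8.77

Expected counts E_i = n·p_i: 175×0.301 = 52.675, 175×0.176 = 30.8, 175×0.125 = 21.875, 175×0.097 = 16.975, 175×0.079 = 13.825, 175×0.067 = 11.725, 175×0.058 = 10.15, 175×0.051 = 8.925, 175×0.046 = 8.05.
cat         O        E   (O−E)²/E
1          56   52.675      0.210
2          26     30.8      0.748
3          22   21.875      0.001
4          16   16.975      0.056
5          15   13.825      0.100
6           8   11.725      1.183
7          16    10.15      3.372
8          12    8.925      1.059
9           4     8.05      2.038
Sum = 8.77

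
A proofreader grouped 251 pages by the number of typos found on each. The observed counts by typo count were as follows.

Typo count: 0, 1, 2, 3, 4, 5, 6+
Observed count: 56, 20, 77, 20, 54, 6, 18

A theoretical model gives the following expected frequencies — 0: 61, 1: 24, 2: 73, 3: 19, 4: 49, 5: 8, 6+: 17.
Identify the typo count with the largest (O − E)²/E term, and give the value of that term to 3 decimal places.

cat         O        E   (O−E)²/E
0          56       61     0.4098
1          20       24     0.6667
2          77       73     0.2192
3          20       19     0.0526
4          54       49     0.5102
5           6        8     0.5000
6+         18       17     0.0588
The largest term is for 1: 0.667.

1, 0.667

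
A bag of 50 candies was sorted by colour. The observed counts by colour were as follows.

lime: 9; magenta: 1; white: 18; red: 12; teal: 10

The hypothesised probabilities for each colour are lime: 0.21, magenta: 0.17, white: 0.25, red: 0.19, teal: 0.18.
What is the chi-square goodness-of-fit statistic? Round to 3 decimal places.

Expected counts E_i = n·p_i: 50×0.21 = 10.5, 50×0.17 = 8.5, 50×0.25 = 12.5, 50×0.19 = 9.5, 50×0.18 = 9.
cat          O        E   (O−E)²/E
lime         9     10.5     0.2143
magenta      1      8.5     6.6176
white       18     12.5     2.4200
red         12      9.5     0.6579
teal        10        9     0.1111
Sum = 10.021

10.021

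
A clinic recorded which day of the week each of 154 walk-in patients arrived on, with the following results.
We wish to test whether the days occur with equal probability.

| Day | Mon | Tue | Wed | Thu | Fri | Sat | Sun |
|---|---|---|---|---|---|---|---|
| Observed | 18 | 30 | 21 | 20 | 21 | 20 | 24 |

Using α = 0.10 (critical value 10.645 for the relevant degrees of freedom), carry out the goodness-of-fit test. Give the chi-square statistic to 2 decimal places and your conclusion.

Under H₀ each category has probability 1/7, so each expected count is 154/7 = 22.
χ² = (18−22)²/22 + (30−22)²/22 + (21−22)²/22 + (20−22)²/22 + (21−22)²/22 + (20−22)²/22 + (24−22)²/22
   = 0.727 + 2.909 + 0.045 + 0.182 + 0.045 + 0.182 + 0.182
Sum = 4.27
df = 6. Since 4.27 < 10.645, we do not reject H₀.

4.27; do not reject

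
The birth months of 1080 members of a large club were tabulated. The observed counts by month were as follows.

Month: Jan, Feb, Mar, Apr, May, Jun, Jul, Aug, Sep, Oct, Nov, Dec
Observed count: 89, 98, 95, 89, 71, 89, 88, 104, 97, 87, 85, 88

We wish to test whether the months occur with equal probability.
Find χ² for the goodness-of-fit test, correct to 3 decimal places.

8.222

Under H₀ each category has probability 1/12, so each expected count is 1080/12 = 90.
cat         O        E   (O−E)²/E
Jan        89       90     0.0111
Feb        98       90     0.7111
Mar        95       90     0.2778
Apr        89       90     0.0111
May        71       90     4.0111
Jun        89       90     0.0111
Jul        88       90     0.0444
Aug       104       90     2.1778
Sep        97       90     0.5444
Oct        87       90     0.1000
Nov        85       90     0.2778
Dec        88       90     0.0444
Sum = 8.222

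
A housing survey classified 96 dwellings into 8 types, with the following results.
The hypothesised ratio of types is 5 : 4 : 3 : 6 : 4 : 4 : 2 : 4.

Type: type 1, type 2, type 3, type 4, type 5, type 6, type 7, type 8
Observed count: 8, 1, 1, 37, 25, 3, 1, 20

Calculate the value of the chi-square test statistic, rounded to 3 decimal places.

Ratio total = 32. Expected counts: 96×5/32 = 15, 96×4/32 = 12, 96×3/32 = 9, 96×6/32 = 18, 96×4/32 = 12, 96×4/32 = 12, 96×2/32 = 6, 96×4/32 = 12.
type 1: (8 − 15)²/15 = 49/15 = 3.2667
type 2: (1 − 12)²/12 = 121/12 = 10.0833
type 3: (1 − 9)²/9 = 64/9 = 7.1111
type 4: (37 − 18)²/18 = 361/18 = 20.0556
type 5: (25 − 12)²/12 = 169/12 = 14.0833
type 6: (3 − 12)²/12 = 81/12 = 6.7500
type 7: (1 − 6)²/6 = 25/6 = 4.1667
type 8: (20 − 12)²/12 = 64/12 = 5.3333
Sum = 70.850

70.850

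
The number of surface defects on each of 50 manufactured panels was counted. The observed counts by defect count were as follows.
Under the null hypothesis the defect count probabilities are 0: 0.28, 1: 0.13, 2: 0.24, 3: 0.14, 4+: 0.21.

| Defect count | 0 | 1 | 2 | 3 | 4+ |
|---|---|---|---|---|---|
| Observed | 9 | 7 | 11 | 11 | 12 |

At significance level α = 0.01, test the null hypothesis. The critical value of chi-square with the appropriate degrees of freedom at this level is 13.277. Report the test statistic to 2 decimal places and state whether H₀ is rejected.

Expected counts E_i = n·p_i: 50×0.28 = 14, 50×0.13 = 6.5, 50×0.24 = 12, 50×0.14 = 7, 50×0.21 = 10.5.
0: (9 − 14)²/14 = 25/14 = 1.786
1: (7 − 6.5)²/6.5 = 0.25/6.5 = 0.038
2: (11 − 12)²/12 = 1/12 = 0.083
3: (11 − 7)²/7 = 16/7 = 2.286
4+: (12 − 10.5)²/10.5 = 2.25/10.5 = 0.214
Sum = 4.41
df = 4. Since 4.41 < 13.277, we do not reject H₀.

4.41; do not reject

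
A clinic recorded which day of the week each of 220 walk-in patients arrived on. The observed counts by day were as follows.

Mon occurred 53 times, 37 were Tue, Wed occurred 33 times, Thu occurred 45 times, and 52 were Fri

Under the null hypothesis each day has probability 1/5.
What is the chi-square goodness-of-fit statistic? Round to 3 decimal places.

7.182

Expected count for each of the 5 categories: 220/5 = 44.
χ² = (53−44)²/44 + (37−44)²/44 + (33−44)²/44 + (45−44)²/44 + (52−44)²/44
   = 1.8409 + 1.1136 + 2.7500 + 0.0227 + 1.4545
Sum = 7.182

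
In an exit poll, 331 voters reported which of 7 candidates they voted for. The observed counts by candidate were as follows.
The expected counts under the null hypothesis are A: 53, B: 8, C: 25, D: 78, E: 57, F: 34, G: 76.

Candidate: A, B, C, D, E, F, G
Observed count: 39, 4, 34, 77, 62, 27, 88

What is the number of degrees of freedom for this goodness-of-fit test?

6

There are k = 7 categories and no parameters were estimated from the data, so df = 7 − 1 = 6.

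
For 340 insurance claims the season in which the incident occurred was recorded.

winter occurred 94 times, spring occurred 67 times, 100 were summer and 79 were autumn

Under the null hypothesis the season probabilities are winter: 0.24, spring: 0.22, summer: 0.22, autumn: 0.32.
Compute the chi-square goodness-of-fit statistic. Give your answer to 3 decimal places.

Expected counts E_i = n·p_i: 340×0.24 = 81.6, 340×0.22 = 74.8, 340×0.22 = 74.8, 340×0.32 = 108.8.
cat         O        E   (O−E)²/E
winter     94     81.6     1.8843
spring     67     74.8     0.8134
summer    100     74.8     8.4898
autumn     79    108.8     8.1621
Sum = 19.350

19.350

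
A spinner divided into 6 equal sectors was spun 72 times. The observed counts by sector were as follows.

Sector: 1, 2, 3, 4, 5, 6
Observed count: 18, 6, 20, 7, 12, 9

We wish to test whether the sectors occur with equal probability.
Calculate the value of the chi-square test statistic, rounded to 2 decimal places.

Under H₀ each category has probability 1/6, so each expected count is 72/6 = 12.
χ² = (18−12)²/12 + (6−12)²/12 + (20−12)²/12 + (7−12)²/12 + (12−12)²/12 + (9−12)²/12
   = 3.000 + 3.000 + 5.333 + 2.083 + 0.000 + 0.750
Sum = 14.17

14.17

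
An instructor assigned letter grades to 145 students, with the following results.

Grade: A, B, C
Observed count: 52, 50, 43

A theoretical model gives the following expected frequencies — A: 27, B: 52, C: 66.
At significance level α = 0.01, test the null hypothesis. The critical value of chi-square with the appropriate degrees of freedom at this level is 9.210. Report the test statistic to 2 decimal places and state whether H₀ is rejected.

cat         O        E   (O−E)²/E
A          52       27     23.148
B          50       52      0.077
C          43       66      8.015
Sum = 31.24
df = 2. Since 31.24 > 9.210, we reject H₀.

31.24; reject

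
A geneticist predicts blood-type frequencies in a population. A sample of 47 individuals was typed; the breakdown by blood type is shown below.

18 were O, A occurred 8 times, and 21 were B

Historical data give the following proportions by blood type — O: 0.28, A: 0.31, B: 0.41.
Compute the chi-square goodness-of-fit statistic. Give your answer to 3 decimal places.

4.898

Expected counts E_i = n·p_i: 47×0.28 = 13.16, 47×0.31 = 14.57, 47×0.41 = 19.27.
χ² = (18−13.16)²/13.16 + (8−14.57)²/14.57 + (21−19.27)²/19.27
   = 1.7801 + 2.9626 + 0.1553
Sum = 4.898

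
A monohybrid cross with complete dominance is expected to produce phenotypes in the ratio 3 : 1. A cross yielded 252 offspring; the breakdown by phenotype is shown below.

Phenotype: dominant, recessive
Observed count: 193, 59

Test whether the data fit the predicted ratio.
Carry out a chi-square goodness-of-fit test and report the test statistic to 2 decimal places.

0.34

Ratio total = 4. Expected counts: 252×3/4 = 189, 252×1/4 = 63.
cat            O        E   (O−E)²/E
dominant     193      189      0.085
recessive     59       63      0.254
Sum = 0.34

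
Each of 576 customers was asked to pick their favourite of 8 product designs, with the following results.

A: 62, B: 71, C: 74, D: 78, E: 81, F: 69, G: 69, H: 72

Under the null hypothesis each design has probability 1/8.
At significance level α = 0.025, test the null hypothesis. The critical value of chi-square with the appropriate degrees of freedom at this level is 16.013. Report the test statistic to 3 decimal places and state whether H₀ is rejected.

Expected count for each of the 8 categories: 576/8 = 72.
A: (62 − 72)²/72 = 100/72 = 1.3889
B: (71 − 72)²/72 = 1/72 = 0.0139
C: (74 − 72)²/72 = 4/72 = 0.0556
D: (78 − 72)²/72 = 36/72 = 0.5000
E: (81 − 72)²/72 = 81/72 = 1.1250
F: (69 − 72)²/72 = 9/72 = 0.1250
G: (69 − 72)²/72 = 9/72 = 0.1250
H: (72 − 72)²/72 = 0/72 = 0.0000
Sum = 3.333
df = 7. Since 3.333 < 16.013, we do not reject H₀.

3.333; do not reject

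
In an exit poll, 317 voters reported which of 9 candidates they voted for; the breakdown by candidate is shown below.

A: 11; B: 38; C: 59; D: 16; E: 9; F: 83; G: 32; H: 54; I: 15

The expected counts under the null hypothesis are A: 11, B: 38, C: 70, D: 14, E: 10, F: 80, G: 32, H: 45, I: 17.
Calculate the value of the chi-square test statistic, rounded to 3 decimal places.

4.262

χ² = (11−11)²/11 + (38−38)²/38 + (59−70)²/70 + (16−14)²/14 + (9−10)²/10 + (83−80)²/80 + (32−32)²/32 + (54−45)²/45 + (15−17)²/17
   = 0.0000 + 0.0000 + 1.7286 + 0.2857 + 0.1000 + 0.1125 + 0.0000 + 1.8000 + 0.2353
Sum = 4.262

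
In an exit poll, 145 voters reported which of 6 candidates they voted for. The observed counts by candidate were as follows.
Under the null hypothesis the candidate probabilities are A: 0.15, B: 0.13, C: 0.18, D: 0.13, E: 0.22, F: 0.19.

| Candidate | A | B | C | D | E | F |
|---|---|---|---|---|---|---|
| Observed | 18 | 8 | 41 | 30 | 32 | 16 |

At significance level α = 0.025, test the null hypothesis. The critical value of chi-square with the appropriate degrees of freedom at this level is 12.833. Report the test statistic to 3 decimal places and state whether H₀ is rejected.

26.836; reject

Expected counts E_i = n·p_i: 145×0.15 = 21.75, 145×0.13 = 18.85, 145×0.18 = 26.1, 145×0.13 = 18.85, 145×0.22 = 31.9, 145×0.19 = 27.55.
cat         O        E   (O−E)²/E
A          18    21.75     0.6466
B           8    18.85     6.2452
C          41     26.1     8.5061
D          30    18.85     6.5954
E          32     31.9     0.0003
F          16    27.55     4.8422
Sum = 26.836
df = 5. Since 26.836 > 12.833, we reject H₀.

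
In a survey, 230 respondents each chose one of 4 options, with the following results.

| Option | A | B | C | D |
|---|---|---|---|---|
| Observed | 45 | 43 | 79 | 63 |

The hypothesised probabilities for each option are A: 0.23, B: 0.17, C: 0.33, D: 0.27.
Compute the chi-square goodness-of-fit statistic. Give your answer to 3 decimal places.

Expected counts E_i = n·p_i: 230×0.23 = 52.9, 230×0.17 = 39.1, 230×0.33 = 75.9, 230×0.27 = 62.1.
A: (45 − 52.9)²/52.9 = 62.41/52.9 = 1.1798
B: (43 − 39.1)²/39.1 = 15.21/39.1 = 0.3890
C: (79 − 75.9)²/75.9 = 9.61/75.9 = 0.1266
D: (63 − 62.1)²/62.1 = 0.81/62.1 = 0.0130
Sum = 1.708

1.708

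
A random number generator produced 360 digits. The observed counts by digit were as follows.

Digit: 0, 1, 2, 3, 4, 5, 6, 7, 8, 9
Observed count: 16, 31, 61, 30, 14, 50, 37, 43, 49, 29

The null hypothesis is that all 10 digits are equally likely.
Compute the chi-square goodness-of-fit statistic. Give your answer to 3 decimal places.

56.500

Under H₀ each category has probability 1/10, so each expected count is 360/10 = 36.
0: (16 − 36)²/36 = 400/36 = 11.1111
1: (31 − 36)²/36 = 25/36 = 0.6944
2: (61 − 36)²/36 = 625/36 = 17.3611
3: (30 − 36)²/36 = 36/36 = 1.0000
4: (14 − 36)²/36 = 484/36 = 13.4444
5: (50 − 36)²/36 = 196/36 = 5.4444
6: (37 − 36)²/36 = 1/36 = 0.0278
7: (43 − 36)²/36 = 49/36 = 1.3611
8: (49 − 36)²/36 = 169/36 = 4.6944
9: (29 − 36)²/36 = 49/36 = 1.3611
Sum = 56.500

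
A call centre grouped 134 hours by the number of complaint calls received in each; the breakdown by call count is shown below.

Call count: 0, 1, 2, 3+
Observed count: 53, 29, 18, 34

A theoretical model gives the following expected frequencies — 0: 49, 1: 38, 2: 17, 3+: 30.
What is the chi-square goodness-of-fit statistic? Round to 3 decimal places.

0: (53 − 49)²/49 = 16/49 = 0.3265
1: (29 − 38)²/38 = 81/38 = 2.1316
2: (18 − 17)²/17 = 1/17 = 0.0588
3+: (34 − 30)²/30 = 16/30 = 0.5333
Sum = 3.050

3.050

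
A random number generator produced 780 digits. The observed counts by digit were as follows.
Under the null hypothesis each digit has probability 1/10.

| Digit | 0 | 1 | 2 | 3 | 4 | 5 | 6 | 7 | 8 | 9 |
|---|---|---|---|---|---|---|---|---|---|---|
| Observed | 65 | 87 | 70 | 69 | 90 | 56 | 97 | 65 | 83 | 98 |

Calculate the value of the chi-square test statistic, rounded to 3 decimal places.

25.359

Expected count for each of the 10 categories: 780/10 = 78.
χ² = (65−78)²/78 + (87−78)²/78 + (70−78)²/78 + (69−78)²/78 + (90−78)²/78 + (56−78)²/78 + (97−78)²/78 + (65−78)²/78 + (83−78)²/78 + (98−78)²/78
   = 2.1667 + 1.0385 + 0.8205 + 1.0385 + 1.8462 + 6.2051 + 4.6282 + 2.1667 + 0.3205 + 5.1282
Sum = 25.359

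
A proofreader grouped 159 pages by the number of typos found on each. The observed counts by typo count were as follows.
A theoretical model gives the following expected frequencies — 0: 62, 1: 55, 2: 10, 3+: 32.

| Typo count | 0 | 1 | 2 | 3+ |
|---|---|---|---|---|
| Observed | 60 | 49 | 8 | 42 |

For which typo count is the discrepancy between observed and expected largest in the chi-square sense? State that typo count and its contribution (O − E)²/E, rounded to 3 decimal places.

cat         O        E   (O−E)²/E
0          60       62     0.0645
1          49       55     0.6545
2           8       10     0.4000
3+         42       32     3.1250
The largest term is for 3+: 3.125.

3+, 3.125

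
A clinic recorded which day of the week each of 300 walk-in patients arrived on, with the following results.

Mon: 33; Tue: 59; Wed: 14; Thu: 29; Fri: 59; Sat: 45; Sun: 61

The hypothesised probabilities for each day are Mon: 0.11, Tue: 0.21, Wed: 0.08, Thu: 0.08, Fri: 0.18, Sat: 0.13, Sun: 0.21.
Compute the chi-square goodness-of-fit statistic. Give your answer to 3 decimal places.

Expected counts E_i = n·p_i: 300×0.11 = 33, 300×0.21 = 63, 300×0.08 = 24, 300×0.08 = 24, 300×0.18 = 54, 300×0.13 = 39, 300×0.21 = 63.
cat         O        E   (O−E)²/E
Mon        33       33     0.0000
Tue        59       63     0.2540
Wed        14       24     4.1667
Thu        29       24     1.0417
Fri        59       54     0.4630
Sat        45       39     0.9231
Sun        61       63     0.0635
Sum = 6.912

6.912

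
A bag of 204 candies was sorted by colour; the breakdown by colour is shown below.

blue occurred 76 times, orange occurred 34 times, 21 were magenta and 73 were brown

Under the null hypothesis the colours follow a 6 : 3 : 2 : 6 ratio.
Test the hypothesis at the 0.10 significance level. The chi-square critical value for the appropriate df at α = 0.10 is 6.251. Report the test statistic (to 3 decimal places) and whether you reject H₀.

Ratio total = 17. Expected counts: 204×6/17 = 72, 204×3/17 = 36, 204×2/17 = 24, 204×6/17 = 72.
χ² = (76−72)²/72 + (34−36)²/36 + (21−24)²/24 + (73−72)²/72
   = 0.2222 + 0.1111 + 0.3750 + 0.0139
Sum = 0.722
df = 3. Since 0.722 < 6.251, we do not reject H₀.

0.722; do not reject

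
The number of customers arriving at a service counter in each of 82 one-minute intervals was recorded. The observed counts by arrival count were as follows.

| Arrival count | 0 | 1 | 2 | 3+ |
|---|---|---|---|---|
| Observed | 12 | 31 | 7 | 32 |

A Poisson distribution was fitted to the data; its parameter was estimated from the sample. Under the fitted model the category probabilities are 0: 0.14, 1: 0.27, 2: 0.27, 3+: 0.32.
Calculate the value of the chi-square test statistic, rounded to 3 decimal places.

15.187

Expected counts E_i = n·p_i: 82×0.14 = 11.48, 82×0.27 = 22.14, 82×0.27 = 22.14, 82×0.32 = 26.24.
cat         O        E   (O−E)²/E
0          12    11.48     0.0236
1          31    22.14     3.5456
2           7    22.14    10.3532
3+         32    26.24     1.2644
Sum = 15.187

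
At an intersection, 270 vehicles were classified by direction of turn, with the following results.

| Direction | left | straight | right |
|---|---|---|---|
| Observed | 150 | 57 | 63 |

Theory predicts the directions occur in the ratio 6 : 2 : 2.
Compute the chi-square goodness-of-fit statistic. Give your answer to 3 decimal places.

Ratio total = 10. Expected counts: 270×6/10 = 162, 270×2/10 = 54, 270×2/10 = 54.
cat           O        E   (O−E)²/E
left        150      162     0.8889
straight     57       54     0.1667
right        63       54     1.5000
Sum = 2.556

2.556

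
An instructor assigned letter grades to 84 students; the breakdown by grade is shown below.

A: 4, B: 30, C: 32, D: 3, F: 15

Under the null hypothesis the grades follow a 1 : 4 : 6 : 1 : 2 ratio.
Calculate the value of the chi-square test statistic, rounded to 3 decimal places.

4.861

Ratio total = 14. Expected counts: 84×1/14 = 6, 84×4/14 = 24, 84×6/14 = 36, 84×1/14 = 6, 84×2/14 = 12.
cat         O        E   (O−E)²/E
A           4        6     0.6667
B          30       24     1.5000
C          32       36     0.4444
D           3        6     1.5000
F          15       12     0.7500
Sum = 4.861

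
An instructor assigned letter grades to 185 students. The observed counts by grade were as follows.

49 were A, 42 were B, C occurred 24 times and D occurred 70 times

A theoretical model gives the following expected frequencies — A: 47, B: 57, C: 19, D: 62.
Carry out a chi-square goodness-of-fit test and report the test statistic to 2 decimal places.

cat         O        E   (O−E)²/E
A          49       47      0.085
B          42       57      3.947
C          24       19      1.316
D          70       62      1.032
Sum = 6.38

6.38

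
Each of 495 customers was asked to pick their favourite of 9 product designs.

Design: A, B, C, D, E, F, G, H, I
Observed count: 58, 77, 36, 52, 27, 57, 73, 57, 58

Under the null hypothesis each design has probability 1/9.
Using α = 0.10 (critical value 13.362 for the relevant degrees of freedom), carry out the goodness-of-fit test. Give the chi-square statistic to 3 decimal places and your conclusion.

36.145; reject

Expected count for each of the 9 categories: 495/9 = 55.
cat         O        E   (O−E)²/E
A          58       55     0.1636
B          77       55     8.8000
C          36       55     6.5636
D          52       55     0.1636
E          27       55    14.2545
F          57       55     0.0727
G          73       55     5.8909
H          57       55     0.0727
I          58       55     0.1636
Sum = 36.145
df = 8. Since 36.145 > 13.362, we reject H₀.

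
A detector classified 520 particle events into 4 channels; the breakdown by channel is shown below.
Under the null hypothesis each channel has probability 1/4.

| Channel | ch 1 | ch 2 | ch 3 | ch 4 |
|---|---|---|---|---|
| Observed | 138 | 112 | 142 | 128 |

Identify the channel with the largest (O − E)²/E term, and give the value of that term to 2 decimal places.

Expected count for each of the 4 categories: 520/4 = 130.
cat         O        E   (O−E)²/E
ch 1      138      130      0.492
ch 2      112      130      2.492
ch 3      142      130      1.108
ch 4      128      130      0.031
The largest term is for ch 2: 2.49.

ch 2, 2.49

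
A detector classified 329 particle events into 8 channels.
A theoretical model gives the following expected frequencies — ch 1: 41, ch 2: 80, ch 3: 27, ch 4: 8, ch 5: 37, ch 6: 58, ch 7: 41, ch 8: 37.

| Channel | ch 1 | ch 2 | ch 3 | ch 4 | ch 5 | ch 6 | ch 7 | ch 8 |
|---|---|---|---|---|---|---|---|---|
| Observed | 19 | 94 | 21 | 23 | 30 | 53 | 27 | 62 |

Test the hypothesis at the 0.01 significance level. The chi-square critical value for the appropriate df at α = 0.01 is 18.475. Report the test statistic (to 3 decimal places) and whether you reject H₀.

67.141; reject

cat         O        E   (O−E)²/E
ch 1       19       41    11.8049
ch 2       94       80     2.4500
ch 3       21       27     1.3333
ch 4       23        8    28.1250
ch 5       30       37     1.3243
ch 6       53       58     0.4310
ch 7       27       41     4.7805
ch 8       62       37    16.8919
Sum = 67.141
df = 7. Since 67.141 > 18.475, we reject H₀.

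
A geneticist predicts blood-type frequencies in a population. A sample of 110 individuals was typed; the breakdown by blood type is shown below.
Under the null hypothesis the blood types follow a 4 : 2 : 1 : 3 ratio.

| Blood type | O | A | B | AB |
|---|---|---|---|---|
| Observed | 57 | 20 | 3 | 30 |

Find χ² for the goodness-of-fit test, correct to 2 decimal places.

Ratio total = 10. Expected counts: 110×4/10 = 44, 110×2/10 = 22, 110×1/10 = 11, 110×3/10 = 33.
O: (57 − 44)²/44 = 169/44 = 3.841
A: (20 − 22)²/22 = 4/22 = 0.182
B: (3 − 11)²/11 = 64/11 = 5.818
AB: (30 − 33)²/33 = 9/33 = 0.273
Sum = 10.11

10.11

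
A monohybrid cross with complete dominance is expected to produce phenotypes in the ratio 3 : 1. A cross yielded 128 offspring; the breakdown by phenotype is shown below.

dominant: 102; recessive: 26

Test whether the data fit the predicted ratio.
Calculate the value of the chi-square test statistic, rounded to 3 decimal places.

1.500

Ratio total = 4. Expected counts: 128×3/4 = 96, 128×1/4 = 32.
cat            O        E   (O−E)²/E
dominant     102       96     0.3750
recessive     26       32     1.1250
Sum = 1.500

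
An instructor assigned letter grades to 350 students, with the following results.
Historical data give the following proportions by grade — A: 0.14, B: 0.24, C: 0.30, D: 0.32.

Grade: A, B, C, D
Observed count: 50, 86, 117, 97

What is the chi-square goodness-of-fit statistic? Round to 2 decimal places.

Expected counts E_i = n·p_i: 350×0.14 = 49, 350×0.24 = 84, 350×0.30 = 105, 350×0.32 = 112.
A: (50 − 49)²/49 = 1/49 = 0.020
B: (86 − 84)²/84 = 4/84 = 0.048
C: (117 − 105)²/105 = 144/105 = 1.371
D: (97 − 112)²/112 = 225/112 = 2.009
Sum = 3.45

3.45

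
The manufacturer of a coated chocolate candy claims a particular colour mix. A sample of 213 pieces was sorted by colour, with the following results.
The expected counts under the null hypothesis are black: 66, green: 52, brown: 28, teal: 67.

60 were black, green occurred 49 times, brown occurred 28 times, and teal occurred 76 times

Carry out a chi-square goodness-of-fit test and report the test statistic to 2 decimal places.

1.93

cat         O        E   (O−E)²/E
black      60       66      0.545
green      49       52      0.173
brown      28       28      0.000
teal       76       67      1.209
Sum = 1.93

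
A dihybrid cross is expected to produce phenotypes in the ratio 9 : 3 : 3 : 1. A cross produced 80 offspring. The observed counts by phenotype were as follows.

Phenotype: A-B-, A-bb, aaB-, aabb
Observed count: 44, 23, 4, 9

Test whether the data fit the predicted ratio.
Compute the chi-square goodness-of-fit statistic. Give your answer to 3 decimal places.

Ratio total = 16. Expected counts: 80×9/16 = 45, 80×3/16 = 15, 80×3/16 = 15, 80×1/16 = 5.
A-B-: (44 − 45)²/45 = 1/45 = 0.0222
A-bb: (23 − 15)²/15 = 64/15 = 4.2667
aaB-: (4 − 15)²/15 = 121/15 = 8.0667
aabb: (9 − 5)²/5 = 16/5 = 3.2000
Sum = 15.556

15.556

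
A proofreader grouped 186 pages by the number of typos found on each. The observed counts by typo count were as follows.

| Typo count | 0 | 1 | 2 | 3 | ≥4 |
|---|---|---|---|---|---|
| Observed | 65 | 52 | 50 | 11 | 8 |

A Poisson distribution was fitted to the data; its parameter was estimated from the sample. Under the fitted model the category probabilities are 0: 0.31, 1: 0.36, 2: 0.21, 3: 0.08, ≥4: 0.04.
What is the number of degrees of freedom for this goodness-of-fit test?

3

There are k = 5 categories and 1 parameter estimated from the data, so df = 5 − 1 − 1 = 3.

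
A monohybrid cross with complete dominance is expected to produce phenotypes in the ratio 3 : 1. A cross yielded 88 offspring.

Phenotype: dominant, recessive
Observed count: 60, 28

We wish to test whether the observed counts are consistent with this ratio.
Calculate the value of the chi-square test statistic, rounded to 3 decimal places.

Ratio total = 4. Expected counts: 88×3/4 = 66, 88×1/4 = 22.
χ² = (60−66)²/66 + (28−22)²/22
   = 0.5455 + 1.6364
Sum = 2.182

2.182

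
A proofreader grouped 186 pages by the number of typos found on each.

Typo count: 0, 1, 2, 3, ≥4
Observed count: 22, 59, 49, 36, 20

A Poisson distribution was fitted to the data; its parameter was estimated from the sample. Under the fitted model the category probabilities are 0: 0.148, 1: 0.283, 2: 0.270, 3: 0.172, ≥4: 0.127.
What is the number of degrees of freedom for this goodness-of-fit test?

There are k = 5 categories and 1 parameter estimated from the data, so df = 5 − 1 − 1 = 3.

3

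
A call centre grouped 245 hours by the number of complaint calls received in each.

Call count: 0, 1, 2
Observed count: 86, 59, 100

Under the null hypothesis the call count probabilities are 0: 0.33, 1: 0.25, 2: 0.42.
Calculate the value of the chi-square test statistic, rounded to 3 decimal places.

Expected counts E_i = n·p_i: 245×0.33 = 80.85, 245×0.25 = 61.25, 245×0.42 = 102.9.
0: (86 − 80.85)²/80.85 = 26.5225/80.85 = 0.3280
1: (59 − 61.25)²/61.25 = 5.0625/61.25 = 0.0827
2: (100 − 102.9)²/102.9 = 8.41/102.9 = 0.0817
Sum = 0.492

0.492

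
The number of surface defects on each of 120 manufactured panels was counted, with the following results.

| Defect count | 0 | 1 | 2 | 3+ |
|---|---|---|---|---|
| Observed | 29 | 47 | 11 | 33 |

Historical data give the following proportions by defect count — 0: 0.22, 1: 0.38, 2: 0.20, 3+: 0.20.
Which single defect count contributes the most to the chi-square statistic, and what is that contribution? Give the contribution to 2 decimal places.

Expected counts E_i = n·p_i: 120×0.22 = 26.4, 120×0.38 = 45.6, 120×0.20 = 24, 120×0.20 = 24.
cat         O        E   (O−E)²/E
0          29     26.4      0.256
1          47     45.6      0.043
2          11       24      7.042
3+         33       24      3.375
The largest term is for 2: 7.04.

2, 7.04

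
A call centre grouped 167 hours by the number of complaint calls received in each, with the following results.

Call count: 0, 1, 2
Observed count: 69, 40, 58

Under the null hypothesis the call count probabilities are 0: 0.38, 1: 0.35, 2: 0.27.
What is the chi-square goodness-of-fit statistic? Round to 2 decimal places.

Expected counts E_i = n·p_i: 167×0.38 = 63.46, 167×0.35 = 58.45, 167×0.27 = 45.09.
0: (69 − 63.46)²/63.46 = 30.6916/63.46 = 0.484
1: (40 − 58.45)²/58.45 = 340.4025/58.45 = 5.824
2: (58 − 45.09)²/45.09 = 166.6681/45.09 = 3.696
Sum = 10.00

10.00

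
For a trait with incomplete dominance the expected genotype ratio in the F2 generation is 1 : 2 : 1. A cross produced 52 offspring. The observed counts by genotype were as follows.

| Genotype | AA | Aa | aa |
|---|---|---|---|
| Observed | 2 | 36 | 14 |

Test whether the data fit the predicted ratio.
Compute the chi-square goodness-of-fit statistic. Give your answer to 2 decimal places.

Ratio total = 4. Expected counts: 52×1/4 = 13, 52×2/4 = 26, 52×1/4 = 13.
cat         O        E   (O−E)²/E
AA          2       13      9.308
Aa         36       26      3.846
aa         14       13      0.077
Sum = 13.23

13.23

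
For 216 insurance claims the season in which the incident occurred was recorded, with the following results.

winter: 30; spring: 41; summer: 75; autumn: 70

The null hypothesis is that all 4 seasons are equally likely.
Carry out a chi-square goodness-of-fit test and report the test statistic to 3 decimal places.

Expected count for each of the 4 categories: 216/4 = 54.
χ² = (30−54)²/54 + (41−54)²/54 + (75−54)²/54 + (70−54)²/54
   = 10.6667 + 3.1296 + 8.1667 + 4.7407
Sum = 26.704

26.704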